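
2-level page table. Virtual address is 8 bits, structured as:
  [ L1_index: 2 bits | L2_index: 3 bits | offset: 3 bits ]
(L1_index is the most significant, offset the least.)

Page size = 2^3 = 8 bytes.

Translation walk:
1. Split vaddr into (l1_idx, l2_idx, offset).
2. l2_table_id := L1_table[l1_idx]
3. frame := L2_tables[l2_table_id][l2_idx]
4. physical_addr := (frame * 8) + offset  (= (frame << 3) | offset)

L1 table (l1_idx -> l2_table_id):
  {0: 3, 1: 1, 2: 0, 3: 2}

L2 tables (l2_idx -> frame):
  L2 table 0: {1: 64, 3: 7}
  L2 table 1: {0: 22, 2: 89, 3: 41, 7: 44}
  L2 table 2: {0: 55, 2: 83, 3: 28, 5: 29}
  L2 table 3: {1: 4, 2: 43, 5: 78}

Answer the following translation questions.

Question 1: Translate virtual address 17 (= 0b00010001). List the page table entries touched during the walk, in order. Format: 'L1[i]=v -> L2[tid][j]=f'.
vaddr = 17 = 0b00010001
Split: l1_idx=0, l2_idx=2, offset=1

Answer: L1[0]=3 -> L2[3][2]=43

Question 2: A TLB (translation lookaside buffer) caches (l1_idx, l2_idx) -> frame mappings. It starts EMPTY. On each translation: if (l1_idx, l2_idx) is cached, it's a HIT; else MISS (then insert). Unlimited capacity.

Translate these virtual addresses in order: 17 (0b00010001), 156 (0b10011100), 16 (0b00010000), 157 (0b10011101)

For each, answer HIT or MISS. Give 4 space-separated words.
vaddr=17: (0,2) not in TLB -> MISS, insert
vaddr=156: (2,3) not in TLB -> MISS, insert
vaddr=16: (0,2) in TLB -> HIT
vaddr=157: (2,3) in TLB -> HIT

Answer: MISS MISS HIT HIT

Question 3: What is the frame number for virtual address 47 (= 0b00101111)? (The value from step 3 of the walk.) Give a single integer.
vaddr = 47: l1_idx=0, l2_idx=5
L1[0] = 3; L2[3][5] = 78

Answer: 78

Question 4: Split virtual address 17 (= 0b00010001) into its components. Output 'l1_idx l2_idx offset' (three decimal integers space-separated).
Answer: 0 2 1

Derivation:
vaddr = 17 = 0b00010001
  top 2 bits -> l1_idx = 0
  next 3 bits -> l2_idx = 2
  bottom 3 bits -> offset = 1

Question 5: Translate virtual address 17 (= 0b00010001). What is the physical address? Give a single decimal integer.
vaddr = 17 = 0b00010001
Split: l1_idx=0, l2_idx=2, offset=1
L1[0] = 3
L2[3][2] = 43
paddr = 43 * 8 + 1 = 345

Answer: 345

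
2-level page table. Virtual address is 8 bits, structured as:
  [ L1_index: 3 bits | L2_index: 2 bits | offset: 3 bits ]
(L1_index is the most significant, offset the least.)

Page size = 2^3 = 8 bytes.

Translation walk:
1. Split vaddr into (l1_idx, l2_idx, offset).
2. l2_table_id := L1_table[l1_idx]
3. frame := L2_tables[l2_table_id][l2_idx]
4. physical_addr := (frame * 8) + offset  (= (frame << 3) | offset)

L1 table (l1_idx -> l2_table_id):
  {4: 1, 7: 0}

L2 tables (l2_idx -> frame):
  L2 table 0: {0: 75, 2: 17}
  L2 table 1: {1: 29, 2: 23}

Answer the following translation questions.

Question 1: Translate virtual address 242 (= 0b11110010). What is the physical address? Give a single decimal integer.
vaddr = 242 = 0b11110010
Split: l1_idx=7, l2_idx=2, offset=2
L1[7] = 0
L2[0][2] = 17
paddr = 17 * 8 + 2 = 138

Answer: 138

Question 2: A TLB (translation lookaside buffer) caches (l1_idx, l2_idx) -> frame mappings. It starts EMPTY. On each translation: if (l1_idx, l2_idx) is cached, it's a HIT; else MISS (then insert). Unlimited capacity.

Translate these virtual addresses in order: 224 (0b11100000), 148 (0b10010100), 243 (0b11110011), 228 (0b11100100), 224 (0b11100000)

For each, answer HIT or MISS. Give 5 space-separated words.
Answer: MISS MISS MISS HIT HIT

Derivation:
vaddr=224: (7,0) not in TLB -> MISS, insert
vaddr=148: (4,2) not in TLB -> MISS, insert
vaddr=243: (7,2) not in TLB -> MISS, insert
vaddr=228: (7,0) in TLB -> HIT
vaddr=224: (7,0) in TLB -> HIT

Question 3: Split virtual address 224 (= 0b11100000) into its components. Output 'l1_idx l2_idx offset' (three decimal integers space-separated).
vaddr = 224 = 0b11100000
  top 3 bits -> l1_idx = 7
  next 2 bits -> l2_idx = 0
  bottom 3 bits -> offset = 0

Answer: 7 0 0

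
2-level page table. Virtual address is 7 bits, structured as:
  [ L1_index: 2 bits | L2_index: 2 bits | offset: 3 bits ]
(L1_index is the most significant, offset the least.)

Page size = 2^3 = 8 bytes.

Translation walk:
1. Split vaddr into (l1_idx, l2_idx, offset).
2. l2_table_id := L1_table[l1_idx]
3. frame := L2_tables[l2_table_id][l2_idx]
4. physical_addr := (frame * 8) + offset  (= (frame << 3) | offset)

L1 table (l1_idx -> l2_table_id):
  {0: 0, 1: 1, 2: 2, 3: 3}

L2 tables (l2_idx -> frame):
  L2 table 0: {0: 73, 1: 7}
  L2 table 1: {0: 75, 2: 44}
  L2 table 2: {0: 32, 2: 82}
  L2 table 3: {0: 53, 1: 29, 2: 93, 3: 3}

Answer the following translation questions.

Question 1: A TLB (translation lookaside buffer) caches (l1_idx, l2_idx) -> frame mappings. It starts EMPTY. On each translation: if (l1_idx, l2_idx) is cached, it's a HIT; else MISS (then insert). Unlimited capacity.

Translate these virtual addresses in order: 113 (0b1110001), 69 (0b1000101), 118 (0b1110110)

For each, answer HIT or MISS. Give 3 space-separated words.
Answer: MISS MISS HIT

Derivation:
vaddr=113: (3,2) not in TLB -> MISS, insert
vaddr=69: (2,0) not in TLB -> MISS, insert
vaddr=118: (3,2) in TLB -> HIT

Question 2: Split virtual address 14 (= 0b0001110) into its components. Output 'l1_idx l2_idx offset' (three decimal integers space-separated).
Answer: 0 1 6

Derivation:
vaddr = 14 = 0b0001110
  top 2 bits -> l1_idx = 0
  next 2 bits -> l2_idx = 1
  bottom 3 bits -> offset = 6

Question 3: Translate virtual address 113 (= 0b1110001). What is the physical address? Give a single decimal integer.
Answer: 745

Derivation:
vaddr = 113 = 0b1110001
Split: l1_idx=3, l2_idx=2, offset=1
L1[3] = 3
L2[3][2] = 93
paddr = 93 * 8 + 1 = 745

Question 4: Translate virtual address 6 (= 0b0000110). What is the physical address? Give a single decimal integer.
vaddr = 6 = 0b0000110
Split: l1_idx=0, l2_idx=0, offset=6
L1[0] = 0
L2[0][0] = 73
paddr = 73 * 8 + 6 = 590

Answer: 590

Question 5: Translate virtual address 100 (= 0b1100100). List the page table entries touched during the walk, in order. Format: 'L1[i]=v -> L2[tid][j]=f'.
vaddr = 100 = 0b1100100
Split: l1_idx=3, l2_idx=0, offset=4

Answer: L1[3]=3 -> L2[3][0]=53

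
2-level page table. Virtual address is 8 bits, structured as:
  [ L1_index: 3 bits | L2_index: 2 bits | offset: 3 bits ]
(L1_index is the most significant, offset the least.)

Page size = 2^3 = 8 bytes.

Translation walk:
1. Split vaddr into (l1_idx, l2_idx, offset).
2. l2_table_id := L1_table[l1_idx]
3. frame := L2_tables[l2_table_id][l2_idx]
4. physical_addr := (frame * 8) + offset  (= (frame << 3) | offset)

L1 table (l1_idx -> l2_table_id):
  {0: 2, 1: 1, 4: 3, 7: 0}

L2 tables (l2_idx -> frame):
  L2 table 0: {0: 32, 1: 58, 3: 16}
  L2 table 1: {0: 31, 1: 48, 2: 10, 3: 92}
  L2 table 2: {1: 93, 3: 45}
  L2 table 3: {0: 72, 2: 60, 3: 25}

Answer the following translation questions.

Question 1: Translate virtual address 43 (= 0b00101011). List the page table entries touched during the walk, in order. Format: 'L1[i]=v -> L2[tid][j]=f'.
Answer: L1[1]=1 -> L2[1][1]=48

Derivation:
vaddr = 43 = 0b00101011
Split: l1_idx=1, l2_idx=1, offset=3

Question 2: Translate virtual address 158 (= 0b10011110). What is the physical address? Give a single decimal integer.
Answer: 206

Derivation:
vaddr = 158 = 0b10011110
Split: l1_idx=4, l2_idx=3, offset=6
L1[4] = 3
L2[3][3] = 25
paddr = 25 * 8 + 6 = 206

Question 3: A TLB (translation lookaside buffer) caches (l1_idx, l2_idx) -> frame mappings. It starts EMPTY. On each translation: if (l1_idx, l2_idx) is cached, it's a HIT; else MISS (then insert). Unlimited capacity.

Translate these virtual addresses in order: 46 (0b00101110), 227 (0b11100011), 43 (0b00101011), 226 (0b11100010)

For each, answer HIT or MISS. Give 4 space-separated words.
Answer: MISS MISS HIT HIT

Derivation:
vaddr=46: (1,1) not in TLB -> MISS, insert
vaddr=227: (7,0) not in TLB -> MISS, insert
vaddr=43: (1,1) in TLB -> HIT
vaddr=226: (7,0) in TLB -> HIT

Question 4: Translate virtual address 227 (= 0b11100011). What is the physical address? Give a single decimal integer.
Answer: 259

Derivation:
vaddr = 227 = 0b11100011
Split: l1_idx=7, l2_idx=0, offset=3
L1[7] = 0
L2[0][0] = 32
paddr = 32 * 8 + 3 = 259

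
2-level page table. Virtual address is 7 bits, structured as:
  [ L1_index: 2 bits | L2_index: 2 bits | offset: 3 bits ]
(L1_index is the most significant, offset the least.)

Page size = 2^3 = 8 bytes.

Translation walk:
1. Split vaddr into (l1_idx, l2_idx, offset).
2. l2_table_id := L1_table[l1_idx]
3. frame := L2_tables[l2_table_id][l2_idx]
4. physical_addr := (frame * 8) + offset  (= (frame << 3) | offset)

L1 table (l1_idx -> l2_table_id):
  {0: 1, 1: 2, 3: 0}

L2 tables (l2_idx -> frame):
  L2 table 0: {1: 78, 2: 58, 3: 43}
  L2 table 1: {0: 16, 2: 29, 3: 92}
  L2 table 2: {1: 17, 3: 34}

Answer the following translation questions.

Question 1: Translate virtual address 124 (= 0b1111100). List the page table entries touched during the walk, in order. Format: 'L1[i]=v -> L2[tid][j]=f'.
Answer: L1[3]=0 -> L2[0][3]=43

Derivation:
vaddr = 124 = 0b1111100
Split: l1_idx=3, l2_idx=3, offset=4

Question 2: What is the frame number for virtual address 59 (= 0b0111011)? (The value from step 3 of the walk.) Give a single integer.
Answer: 34

Derivation:
vaddr = 59: l1_idx=1, l2_idx=3
L1[1] = 2; L2[2][3] = 34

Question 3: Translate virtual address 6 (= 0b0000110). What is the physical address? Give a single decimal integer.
vaddr = 6 = 0b0000110
Split: l1_idx=0, l2_idx=0, offset=6
L1[0] = 1
L2[1][0] = 16
paddr = 16 * 8 + 6 = 134

Answer: 134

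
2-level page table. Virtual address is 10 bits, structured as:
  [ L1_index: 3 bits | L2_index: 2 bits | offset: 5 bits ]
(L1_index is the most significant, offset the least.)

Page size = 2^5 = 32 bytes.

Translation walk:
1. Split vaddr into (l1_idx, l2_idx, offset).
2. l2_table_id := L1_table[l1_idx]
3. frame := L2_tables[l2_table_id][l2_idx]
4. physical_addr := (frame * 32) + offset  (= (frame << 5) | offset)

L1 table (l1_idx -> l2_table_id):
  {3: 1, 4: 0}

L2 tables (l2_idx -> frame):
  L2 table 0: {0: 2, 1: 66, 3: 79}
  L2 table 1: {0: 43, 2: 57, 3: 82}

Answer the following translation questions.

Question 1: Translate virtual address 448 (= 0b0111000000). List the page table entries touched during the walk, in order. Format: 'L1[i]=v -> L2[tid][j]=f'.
Answer: L1[3]=1 -> L2[1][2]=57

Derivation:
vaddr = 448 = 0b0111000000
Split: l1_idx=3, l2_idx=2, offset=0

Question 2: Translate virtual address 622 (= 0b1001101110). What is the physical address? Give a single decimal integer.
Answer: 2542

Derivation:
vaddr = 622 = 0b1001101110
Split: l1_idx=4, l2_idx=3, offset=14
L1[4] = 0
L2[0][3] = 79
paddr = 79 * 32 + 14 = 2542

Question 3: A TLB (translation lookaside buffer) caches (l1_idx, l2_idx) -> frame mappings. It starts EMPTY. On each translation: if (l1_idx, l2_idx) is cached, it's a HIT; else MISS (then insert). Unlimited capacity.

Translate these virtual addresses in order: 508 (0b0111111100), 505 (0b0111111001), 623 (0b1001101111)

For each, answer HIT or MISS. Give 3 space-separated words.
Answer: MISS HIT MISS

Derivation:
vaddr=508: (3,3) not in TLB -> MISS, insert
vaddr=505: (3,3) in TLB -> HIT
vaddr=623: (4,3) not in TLB -> MISS, insert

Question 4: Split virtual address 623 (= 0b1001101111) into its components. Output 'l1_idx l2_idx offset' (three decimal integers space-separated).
vaddr = 623 = 0b1001101111
  top 3 bits -> l1_idx = 4
  next 2 bits -> l2_idx = 3
  bottom 5 bits -> offset = 15

Answer: 4 3 15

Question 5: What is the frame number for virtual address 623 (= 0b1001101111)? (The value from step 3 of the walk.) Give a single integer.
vaddr = 623: l1_idx=4, l2_idx=3
L1[4] = 0; L2[0][3] = 79

Answer: 79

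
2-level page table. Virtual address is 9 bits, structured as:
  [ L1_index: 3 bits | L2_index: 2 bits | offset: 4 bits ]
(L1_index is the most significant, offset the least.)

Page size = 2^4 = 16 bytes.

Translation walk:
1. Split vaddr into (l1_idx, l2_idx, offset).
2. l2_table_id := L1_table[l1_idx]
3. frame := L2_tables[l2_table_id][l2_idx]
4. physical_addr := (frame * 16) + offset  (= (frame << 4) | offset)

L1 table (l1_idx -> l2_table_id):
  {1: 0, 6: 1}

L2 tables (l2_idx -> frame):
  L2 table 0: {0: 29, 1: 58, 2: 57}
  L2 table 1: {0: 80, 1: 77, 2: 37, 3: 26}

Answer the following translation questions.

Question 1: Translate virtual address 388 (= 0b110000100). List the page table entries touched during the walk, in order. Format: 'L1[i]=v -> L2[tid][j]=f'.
Answer: L1[6]=1 -> L2[1][0]=80

Derivation:
vaddr = 388 = 0b110000100
Split: l1_idx=6, l2_idx=0, offset=4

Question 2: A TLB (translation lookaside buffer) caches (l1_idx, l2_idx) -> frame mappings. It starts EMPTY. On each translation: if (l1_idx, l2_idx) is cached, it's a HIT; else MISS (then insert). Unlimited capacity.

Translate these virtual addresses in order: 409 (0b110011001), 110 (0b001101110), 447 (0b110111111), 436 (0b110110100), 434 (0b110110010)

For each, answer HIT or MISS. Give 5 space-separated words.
vaddr=409: (6,1) not in TLB -> MISS, insert
vaddr=110: (1,2) not in TLB -> MISS, insert
vaddr=447: (6,3) not in TLB -> MISS, insert
vaddr=436: (6,3) in TLB -> HIT
vaddr=434: (6,3) in TLB -> HIT

Answer: MISS MISS MISS HIT HIT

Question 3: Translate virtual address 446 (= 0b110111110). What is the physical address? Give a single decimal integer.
vaddr = 446 = 0b110111110
Split: l1_idx=6, l2_idx=3, offset=14
L1[6] = 1
L2[1][3] = 26
paddr = 26 * 16 + 14 = 430

Answer: 430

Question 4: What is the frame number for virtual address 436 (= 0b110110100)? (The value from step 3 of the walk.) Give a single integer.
Answer: 26

Derivation:
vaddr = 436: l1_idx=6, l2_idx=3
L1[6] = 1; L2[1][3] = 26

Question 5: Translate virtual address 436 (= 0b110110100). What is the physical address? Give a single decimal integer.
vaddr = 436 = 0b110110100
Split: l1_idx=6, l2_idx=3, offset=4
L1[6] = 1
L2[1][3] = 26
paddr = 26 * 16 + 4 = 420

Answer: 420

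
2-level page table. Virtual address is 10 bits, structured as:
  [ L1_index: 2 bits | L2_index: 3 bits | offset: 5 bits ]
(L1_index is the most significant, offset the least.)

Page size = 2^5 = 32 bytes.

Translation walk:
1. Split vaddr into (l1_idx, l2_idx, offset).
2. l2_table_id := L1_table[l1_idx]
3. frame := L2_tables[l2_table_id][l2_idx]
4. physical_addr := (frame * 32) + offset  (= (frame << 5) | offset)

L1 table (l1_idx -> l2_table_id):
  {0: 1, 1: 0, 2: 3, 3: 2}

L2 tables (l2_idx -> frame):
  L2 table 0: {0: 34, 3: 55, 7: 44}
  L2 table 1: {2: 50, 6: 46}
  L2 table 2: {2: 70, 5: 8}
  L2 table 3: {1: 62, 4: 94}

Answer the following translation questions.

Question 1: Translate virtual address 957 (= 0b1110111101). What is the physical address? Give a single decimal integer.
vaddr = 957 = 0b1110111101
Split: l1_idx=3, l2_idx=5, offset=29
L1[3] = 2
L2[2][5] = 8
paddr = 8 * 32 + 29 = 285

Answer: 285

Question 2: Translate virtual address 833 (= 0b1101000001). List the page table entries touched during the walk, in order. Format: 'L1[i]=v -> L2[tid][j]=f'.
Answer: L1[3]=2 -> L2[2][2]=70

Derivation:
vaddr = 833 = 0b1101000001
Split: l1_idx=3, l2_idx=2, offset=1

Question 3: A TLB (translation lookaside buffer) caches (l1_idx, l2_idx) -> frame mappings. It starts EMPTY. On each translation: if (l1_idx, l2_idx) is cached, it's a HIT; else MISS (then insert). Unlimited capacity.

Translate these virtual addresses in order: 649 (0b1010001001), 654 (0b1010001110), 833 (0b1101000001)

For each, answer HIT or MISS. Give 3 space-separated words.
Answer: MISS HIT MISS

Derivation:
vaddr=649: (2,4) not in TLB -> MISS, insert
vaddr=654: (2,4) in TLB -> HIT
vaddr=833: (3,2) not in TLB -> MISS, insert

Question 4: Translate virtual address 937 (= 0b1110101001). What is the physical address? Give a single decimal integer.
vaddr = 937 = 0b1110101001
Split: l1_idx=3, l2_idx=5, offset=9
L1[3] = 2
L2[2][5] = 8
paddr = 8 * 32 + 9 = 265

Answer: 265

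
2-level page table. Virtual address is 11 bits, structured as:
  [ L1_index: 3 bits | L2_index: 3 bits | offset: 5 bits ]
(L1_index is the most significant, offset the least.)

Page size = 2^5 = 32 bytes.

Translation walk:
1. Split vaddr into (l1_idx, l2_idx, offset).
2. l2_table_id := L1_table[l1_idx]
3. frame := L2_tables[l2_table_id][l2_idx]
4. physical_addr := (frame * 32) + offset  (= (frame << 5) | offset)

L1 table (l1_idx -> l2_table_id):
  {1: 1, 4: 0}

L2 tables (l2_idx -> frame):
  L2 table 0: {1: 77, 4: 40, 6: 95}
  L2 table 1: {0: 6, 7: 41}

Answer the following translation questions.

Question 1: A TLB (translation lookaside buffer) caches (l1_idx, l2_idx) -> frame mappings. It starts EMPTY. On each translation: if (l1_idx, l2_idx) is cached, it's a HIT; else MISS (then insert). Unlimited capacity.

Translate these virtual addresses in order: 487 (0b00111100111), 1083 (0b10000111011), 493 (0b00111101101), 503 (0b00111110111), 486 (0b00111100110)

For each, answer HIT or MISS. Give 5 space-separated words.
vaddr=487: (1,7) not in TLB -> MISS, insert
vaddr=1083: (4,1) not in TLB -> MISS, insert
vaddr=493: (1,7) in TLB -> HIT
vaddr=503: (1,7) in TLB -> HIT
vaddr=486: (1,7) in TLB -> HIT

Answer: MISS MISS HIT HIT HIT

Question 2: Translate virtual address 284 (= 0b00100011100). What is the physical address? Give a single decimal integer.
Answer: 220

Derivation:
vaddr = 284 = 0b00100011100
Split: l1_idx=1, l2_idx=0, offset=28
L1[1] = 1
L2[1][0] = 6
paddr = 6 * 32 + 28 = 220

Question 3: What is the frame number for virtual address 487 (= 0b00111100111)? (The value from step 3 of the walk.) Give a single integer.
vaddr = 487: l1_idx=1, l2_idx=7
L1[1] = 1; L2[1][7] = 41

Answer: 41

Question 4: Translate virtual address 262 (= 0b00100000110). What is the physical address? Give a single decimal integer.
vaddr = 262 = 0b00100000110
Split: l1_idx=1, l2_idx=0, offset=6
L1[1] = 1
L2[1][0] = 6
paddr = 6 * 32 + 6 = 198

Answer: 198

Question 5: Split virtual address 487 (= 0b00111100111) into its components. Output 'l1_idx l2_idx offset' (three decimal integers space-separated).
Answer: 1 7 7

Derivation:
vaddr = 487 = 0b00111100111
  top 3 bits -> l1_idx = 1
  next 3 bits -> l2_idx = 7
  bottom 5 bits -> offset = 7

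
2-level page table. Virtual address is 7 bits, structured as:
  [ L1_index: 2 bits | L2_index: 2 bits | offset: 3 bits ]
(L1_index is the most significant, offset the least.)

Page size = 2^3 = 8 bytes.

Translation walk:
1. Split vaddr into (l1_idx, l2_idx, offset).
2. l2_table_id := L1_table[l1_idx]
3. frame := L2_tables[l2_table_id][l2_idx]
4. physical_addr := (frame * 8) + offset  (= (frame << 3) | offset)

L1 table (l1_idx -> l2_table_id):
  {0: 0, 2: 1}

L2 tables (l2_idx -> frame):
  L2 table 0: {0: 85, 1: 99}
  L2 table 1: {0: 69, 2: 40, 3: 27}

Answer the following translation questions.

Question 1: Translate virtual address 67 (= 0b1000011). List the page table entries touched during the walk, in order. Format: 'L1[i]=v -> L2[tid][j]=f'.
Answer: L1[2]=1 -> L2[1][0]=69

Derivation:
vaddr = 67 = 0b1000011
Split: l1_idx=2, l2_idx=0, offset=3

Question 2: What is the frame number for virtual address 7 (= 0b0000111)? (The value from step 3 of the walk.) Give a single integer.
Answer: 85

Derivation:
vaddr = 7: l1_idx=0, l2_idx=0
L1[0] = 0; L2[0][0] = 85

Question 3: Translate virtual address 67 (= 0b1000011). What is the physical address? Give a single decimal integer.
Answer: 555

Derivation:
vaddr = 67 = 0b1000011
Split: l1_idx=2, l2_idx=0, offset=3
L1[2] = 1
L2[1][0] = 69
paddr = 69 * 8 + 3 = 555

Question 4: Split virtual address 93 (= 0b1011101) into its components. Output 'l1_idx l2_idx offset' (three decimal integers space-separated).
vaddr = 93 = 0b1011101
  top 2 bits -> l1_idx = 2
  next 2 bits -> l2_idx = 3
  bottom 3 bits -> offset = 5

Answer: 2 3 5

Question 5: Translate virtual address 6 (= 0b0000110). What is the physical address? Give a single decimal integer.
Answer: 686

Derivation:
vaddr = 6 = 0b0000110
Split: l1_idx=0, l2_idx=0, offset=6
L1[0] = 0
L2[0][0] = 85
paddr = 85 * 8 + 6 = 686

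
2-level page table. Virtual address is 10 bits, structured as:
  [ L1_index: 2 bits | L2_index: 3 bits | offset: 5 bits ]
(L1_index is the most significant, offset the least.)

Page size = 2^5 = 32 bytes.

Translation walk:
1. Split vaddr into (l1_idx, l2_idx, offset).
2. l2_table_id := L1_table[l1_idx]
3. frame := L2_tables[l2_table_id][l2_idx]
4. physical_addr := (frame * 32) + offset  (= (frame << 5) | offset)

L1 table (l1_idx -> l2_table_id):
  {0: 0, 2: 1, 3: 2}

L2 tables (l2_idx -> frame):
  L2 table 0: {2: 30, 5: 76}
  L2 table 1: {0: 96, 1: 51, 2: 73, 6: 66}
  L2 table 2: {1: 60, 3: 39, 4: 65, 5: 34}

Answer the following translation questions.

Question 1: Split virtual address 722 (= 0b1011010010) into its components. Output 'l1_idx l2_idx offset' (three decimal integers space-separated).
vaddr = 722 = 0b1011010010
  top 2 bits -> l1_idx = 2
  next 3 bits -> l2_idx = 6
  bottom 5 bits -> offset = 18

Answer: 2 6 18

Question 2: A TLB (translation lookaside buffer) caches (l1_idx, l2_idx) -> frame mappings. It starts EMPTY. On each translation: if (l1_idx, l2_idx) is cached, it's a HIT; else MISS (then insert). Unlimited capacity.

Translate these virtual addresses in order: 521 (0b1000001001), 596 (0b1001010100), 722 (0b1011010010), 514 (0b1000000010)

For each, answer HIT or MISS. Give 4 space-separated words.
vaddr=521: (2,0) not in TLB -> MISS, insert
vaddr=596: (2,2) not in TLB -> MISS, insert
vaddr=722: (2,6) not in TLB -> MISS, insert
vaddr=514: (2,0) in TLB -> HIT

Answer: MISS MISS MISS HIT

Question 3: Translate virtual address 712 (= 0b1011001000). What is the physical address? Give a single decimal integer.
Answer: 2120

Derivation:
vaddr = 712 = 0b1011001000
Split: l1_idx=2, l2_idx=6, offset=8
L1[2] = 1
L2[1][6] = 66
paddr = 66 * 32 + 8 = 2120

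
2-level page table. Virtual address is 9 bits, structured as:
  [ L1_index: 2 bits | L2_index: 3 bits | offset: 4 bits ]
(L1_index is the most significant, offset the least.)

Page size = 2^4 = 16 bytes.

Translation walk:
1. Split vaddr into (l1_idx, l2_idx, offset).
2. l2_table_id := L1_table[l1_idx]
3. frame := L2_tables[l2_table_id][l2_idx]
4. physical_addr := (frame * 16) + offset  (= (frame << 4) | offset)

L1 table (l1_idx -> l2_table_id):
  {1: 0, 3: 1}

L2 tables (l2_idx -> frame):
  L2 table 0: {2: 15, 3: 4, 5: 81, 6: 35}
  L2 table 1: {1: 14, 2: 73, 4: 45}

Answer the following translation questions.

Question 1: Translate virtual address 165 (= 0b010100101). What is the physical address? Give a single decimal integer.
vaddr = 165 = 0b010100101
Split: l1_idx=1, l2_idx=2, offset=5
L1[1] = 0
L2[0][2] = 15
paddr = 15 * 16 + 5 = 245

Answer: 245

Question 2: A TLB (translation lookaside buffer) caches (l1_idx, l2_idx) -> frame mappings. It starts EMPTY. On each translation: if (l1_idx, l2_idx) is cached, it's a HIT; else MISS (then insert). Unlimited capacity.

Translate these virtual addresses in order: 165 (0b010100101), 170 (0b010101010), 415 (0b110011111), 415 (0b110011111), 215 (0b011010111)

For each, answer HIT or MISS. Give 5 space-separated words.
vaddr=165: (1,2) not in TLB -> MISS, insert
vaddr=170: (1,2) in TLB -> HIT
vaddr=415: (3,1) not in TLB -> MISS, insert
vaddr=415: (3,1) in TLB -> HIT
vaddr=215: (1,5) not in TLB -> MISS, insert

Answer: MISS HIT MISS HIT MISS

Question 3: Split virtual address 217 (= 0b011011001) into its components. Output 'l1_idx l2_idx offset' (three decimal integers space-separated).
vaddr = 217 = 0b011011001
  top 2 bits -> l1_idx = 1
  next 3 bits -> l2_idx = 5
  bottom 4 bits -> offset = 9

Answer: 1 5 9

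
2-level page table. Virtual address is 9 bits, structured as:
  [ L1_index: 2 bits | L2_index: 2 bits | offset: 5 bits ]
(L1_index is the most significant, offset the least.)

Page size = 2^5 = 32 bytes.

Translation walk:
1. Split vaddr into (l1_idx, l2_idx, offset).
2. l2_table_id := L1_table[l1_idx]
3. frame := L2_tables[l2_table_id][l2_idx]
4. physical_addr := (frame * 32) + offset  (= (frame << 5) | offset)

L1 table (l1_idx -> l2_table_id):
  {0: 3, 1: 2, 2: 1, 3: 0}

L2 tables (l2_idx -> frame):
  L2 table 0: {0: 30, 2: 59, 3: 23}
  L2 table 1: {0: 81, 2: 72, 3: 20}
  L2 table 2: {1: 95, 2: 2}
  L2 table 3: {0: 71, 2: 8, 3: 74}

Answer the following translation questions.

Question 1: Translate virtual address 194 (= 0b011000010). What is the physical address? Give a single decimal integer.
vaddr = 194 = 0b011000010
Split: l1_idx=1, l2_idx=2, offset=2
L1[1] = 2
L2[2][2] = 2
paddr = 2 * 32 + 2 = 66

Answer: 66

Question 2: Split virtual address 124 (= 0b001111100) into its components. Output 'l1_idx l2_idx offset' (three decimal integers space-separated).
vaddr = 124 = 0b001111100
  top 2 bits -> l1_idx = 0
  next 2 bits -> l2_idx = 3
  bottom 5 bits -> offset = 28

Answer: 0 3 28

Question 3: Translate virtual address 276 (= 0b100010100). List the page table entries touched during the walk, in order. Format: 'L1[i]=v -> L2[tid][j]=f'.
Answer: L1[2]=1 -> L2[1][0]=81

Derivation:
vaddr = 276 = 0b100010100
Split: l1_idx=2, l2_idx=0, offset=20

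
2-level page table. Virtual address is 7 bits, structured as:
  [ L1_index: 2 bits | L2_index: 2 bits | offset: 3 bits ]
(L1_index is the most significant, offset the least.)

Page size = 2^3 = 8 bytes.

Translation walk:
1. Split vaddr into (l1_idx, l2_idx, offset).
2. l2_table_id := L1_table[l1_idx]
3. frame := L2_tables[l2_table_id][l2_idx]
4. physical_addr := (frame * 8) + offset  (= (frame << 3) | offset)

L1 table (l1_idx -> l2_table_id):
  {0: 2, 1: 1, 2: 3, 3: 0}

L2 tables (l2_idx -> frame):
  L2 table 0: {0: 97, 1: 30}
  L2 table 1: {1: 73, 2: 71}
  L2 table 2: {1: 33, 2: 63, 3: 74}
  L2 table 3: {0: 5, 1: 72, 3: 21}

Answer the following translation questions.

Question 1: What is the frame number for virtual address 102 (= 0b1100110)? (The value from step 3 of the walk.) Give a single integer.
Answer: 97

Derivation:
vaddr = 102: l1_idx=3, l2_idx=0
L1[3] = 0; L2[0][0] = 97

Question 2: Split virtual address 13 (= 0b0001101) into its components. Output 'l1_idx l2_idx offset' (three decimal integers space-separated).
Answer: 0 1 5

Derivation:
vaddr = 13 = 0b0001101
  top 2 bits -> l1_idx = 0
  next 2 bits -> l2_idx = 1
  bottom 3 bits -> offset = 5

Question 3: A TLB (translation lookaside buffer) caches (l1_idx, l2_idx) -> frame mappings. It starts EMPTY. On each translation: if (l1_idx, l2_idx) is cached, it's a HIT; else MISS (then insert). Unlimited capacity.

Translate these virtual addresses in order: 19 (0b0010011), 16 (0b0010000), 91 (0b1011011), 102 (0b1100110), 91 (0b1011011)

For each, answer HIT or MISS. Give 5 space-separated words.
Answer: MISS HIT MISS MISS HIT

Derivation:
vaddr=19: (0,2) not in TLB -> MISS, insert
vaddr=16: (0,2) in TLB -> HIT
vaddr=91: (2,3) not in TLB -> MISS, insert
vaddr=102: (3,0) not in TLB -> MISS, insert
vaddr=91: (2,3) in TLB -> HIT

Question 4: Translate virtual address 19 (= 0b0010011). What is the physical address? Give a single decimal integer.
vaddr = 19 = 0b0010011
Split: l1_idx=0, l2_idx=2, offset=3
L1[0] = 2
L2[2][2] = 63
paddr = 63 * 8 + 3 = 507

Answer: 507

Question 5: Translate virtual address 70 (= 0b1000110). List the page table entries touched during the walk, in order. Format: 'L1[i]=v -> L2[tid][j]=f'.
vaddr = 70 = 0b1000110
Split: l1_idx=2, l2_idx=0, offset=6

Answer: L1[2]=3 -> L2[3][0]=5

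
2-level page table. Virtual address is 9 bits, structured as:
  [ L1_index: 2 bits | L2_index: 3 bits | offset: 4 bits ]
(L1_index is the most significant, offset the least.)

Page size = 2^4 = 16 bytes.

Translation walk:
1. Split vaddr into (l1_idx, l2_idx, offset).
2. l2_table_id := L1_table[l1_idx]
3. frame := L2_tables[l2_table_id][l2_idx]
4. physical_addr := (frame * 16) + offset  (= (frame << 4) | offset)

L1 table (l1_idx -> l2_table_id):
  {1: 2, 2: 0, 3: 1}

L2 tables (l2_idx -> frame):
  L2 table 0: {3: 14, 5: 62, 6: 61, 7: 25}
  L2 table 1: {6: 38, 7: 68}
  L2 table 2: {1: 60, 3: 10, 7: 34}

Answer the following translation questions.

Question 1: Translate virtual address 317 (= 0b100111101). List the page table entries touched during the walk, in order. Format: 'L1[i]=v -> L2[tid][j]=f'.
Answer: L1[2]=0 -> L2[0][3]=14

Derivation:
vaddr = 317 = 0b100111101
Split: l1_idx=2, l2_idx=3, offset=13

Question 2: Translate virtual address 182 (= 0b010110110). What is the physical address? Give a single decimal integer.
vaddr = 182 = 0b010110110
Split: l1_idx=1, l2_idx=3, offset=6
L1[1] = 2
L2[2][3] = 10
paddr = 10 * 16 + 6 = 166

Answer: 166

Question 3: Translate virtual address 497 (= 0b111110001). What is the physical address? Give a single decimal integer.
Answer: 1089

Derivation:
vaddr = 497 = 0b111110001
Split: l1_idx=3, l2_idx=7, offset=1
L1[3] = 1
L2[1][7] = 68
paddr = 68 * 16 + 1 = 1089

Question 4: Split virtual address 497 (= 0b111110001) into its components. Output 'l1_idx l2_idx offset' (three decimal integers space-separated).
Answer: 3 7 1

Derivation:
vaddr = 497 = 0b111110001
  top 2 bits -> l1_idx = 3
  next 3 bits -> l2_idx = 7
  bottom 4 bits -> offset = 1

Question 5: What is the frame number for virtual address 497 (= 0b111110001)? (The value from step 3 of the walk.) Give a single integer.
vaddr = 497: l1_idx=3, l2_idx=7
L1[3] = 1; L2[1][7] = 68

Answer: 68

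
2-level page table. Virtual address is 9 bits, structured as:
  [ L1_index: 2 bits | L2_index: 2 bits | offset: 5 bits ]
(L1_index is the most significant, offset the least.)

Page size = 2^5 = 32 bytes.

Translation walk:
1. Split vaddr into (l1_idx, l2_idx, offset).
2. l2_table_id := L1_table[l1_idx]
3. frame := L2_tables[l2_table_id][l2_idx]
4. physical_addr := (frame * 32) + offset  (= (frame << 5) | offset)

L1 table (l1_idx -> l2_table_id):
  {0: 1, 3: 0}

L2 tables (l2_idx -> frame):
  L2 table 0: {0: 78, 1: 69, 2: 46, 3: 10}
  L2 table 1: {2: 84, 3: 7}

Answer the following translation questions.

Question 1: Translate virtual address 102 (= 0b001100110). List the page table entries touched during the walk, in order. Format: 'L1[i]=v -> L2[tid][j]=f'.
vaddr = 102 = 0b001100110
Split: l1_idx=0, l2_idx=3, offset=6

Answer: L1[0]=1 -> L2[1][3]=7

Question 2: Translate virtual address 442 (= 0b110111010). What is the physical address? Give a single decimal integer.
Answer: 2234

Derivation:
vaddr = 442 = 0b110111010
Split: l1_idx=3, l2_idx=1, offset=26
L1[3] = 0
L2[0][1] = 69
paddr = 69 * 32 + 26 = 2234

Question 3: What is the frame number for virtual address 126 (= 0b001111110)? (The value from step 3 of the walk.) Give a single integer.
vaddr = 126: l1_idx=0, l2_idx=3
L1[0] = 1; L2[1][3] = 7

Answer: 7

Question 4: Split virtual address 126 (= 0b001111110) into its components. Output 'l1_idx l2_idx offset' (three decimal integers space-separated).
vaddr = 126 = 0b001111110
  top 2 bits -> l1_idx = 0
  next 2 bits -> l2_idx = 3
  bottom 5 bits -> offset = 30

Answer: 0 3 30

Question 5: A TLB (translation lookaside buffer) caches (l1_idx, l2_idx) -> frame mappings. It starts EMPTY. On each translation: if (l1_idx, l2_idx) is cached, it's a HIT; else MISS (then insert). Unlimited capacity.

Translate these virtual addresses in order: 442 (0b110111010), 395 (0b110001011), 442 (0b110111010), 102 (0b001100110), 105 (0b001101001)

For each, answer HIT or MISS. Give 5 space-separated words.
Answer: MISS MISS HIT MISS HIT

Derivation:
vaddr=442: (3,1) not in TLB -> MISS, insert
vaddr=395: (3,0) not in TLB -> MISS, insert
vaddr=442: (3,1) in TLB -> HIT
vaddr=102: (0,3) not in TLB -> MISS, insert
vaddr=105: (0,3) in TLB -> HIT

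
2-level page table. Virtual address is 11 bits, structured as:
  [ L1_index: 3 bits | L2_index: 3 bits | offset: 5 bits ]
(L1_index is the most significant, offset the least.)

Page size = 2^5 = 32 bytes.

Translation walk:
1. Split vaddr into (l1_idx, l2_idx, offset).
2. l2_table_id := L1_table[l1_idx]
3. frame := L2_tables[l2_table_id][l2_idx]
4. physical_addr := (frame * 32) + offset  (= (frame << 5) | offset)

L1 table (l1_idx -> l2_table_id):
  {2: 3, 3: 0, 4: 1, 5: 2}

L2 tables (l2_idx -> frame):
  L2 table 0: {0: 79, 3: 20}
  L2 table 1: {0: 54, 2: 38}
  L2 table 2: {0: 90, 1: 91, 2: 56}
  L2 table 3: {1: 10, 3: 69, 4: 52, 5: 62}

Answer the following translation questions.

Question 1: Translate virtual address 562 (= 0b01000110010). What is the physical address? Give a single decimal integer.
vaddr = 562 = 0b01000110010
Split: l1_idx=2, l2_idx=1, offset=18
L1[2] = 3
L2[3][1] = 10
paddr = 10 * 32 + 18 = 338

Answer: 338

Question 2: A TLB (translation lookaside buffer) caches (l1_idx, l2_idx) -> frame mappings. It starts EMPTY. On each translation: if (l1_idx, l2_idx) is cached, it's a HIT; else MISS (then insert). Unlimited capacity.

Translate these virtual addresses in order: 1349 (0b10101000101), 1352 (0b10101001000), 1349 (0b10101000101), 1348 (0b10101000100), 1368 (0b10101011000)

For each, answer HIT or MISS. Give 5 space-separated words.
Answer: MISS HIT HIT HIT HIT

Derivation:
vaddr=1349: (5,2) not in TLB -> MISS, insert
vaddr=1352: (5,2) in TLB -> HIT
vaddr=1349: (5,2) in TLB -> HIT
vaddr=1348: (5,2) in TLB -> HIT
vaddr=1368: (5,2) in TLB -> HIT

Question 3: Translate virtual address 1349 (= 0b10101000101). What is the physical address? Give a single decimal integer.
Answer: 1797

Derivation:
vaddr = 1349 = 0b10101000101
Split: l1_idx=5, l2_idx=2, offset=5
L1[5] = 2
L2[2][2] = 56
paddr = 56 * 32 + 5 = 1797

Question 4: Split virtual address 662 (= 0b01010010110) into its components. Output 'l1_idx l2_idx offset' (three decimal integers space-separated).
Answer: 2 4 22

Derivation:
vaddr = 662 = 0b01010010110
  top 3 bits -> l1_idx = 2
  next 3 bits -> l2_idx = 4
  bottom 5 bits -> offset = 22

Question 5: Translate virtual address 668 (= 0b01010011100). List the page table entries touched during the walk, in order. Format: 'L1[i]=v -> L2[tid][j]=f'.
vaddr = 668 = 0b01010011100
Split: l1_idx=2, l2_idx=4, offset=28

Answer: L1[2]=3 -> L2[3][4]=52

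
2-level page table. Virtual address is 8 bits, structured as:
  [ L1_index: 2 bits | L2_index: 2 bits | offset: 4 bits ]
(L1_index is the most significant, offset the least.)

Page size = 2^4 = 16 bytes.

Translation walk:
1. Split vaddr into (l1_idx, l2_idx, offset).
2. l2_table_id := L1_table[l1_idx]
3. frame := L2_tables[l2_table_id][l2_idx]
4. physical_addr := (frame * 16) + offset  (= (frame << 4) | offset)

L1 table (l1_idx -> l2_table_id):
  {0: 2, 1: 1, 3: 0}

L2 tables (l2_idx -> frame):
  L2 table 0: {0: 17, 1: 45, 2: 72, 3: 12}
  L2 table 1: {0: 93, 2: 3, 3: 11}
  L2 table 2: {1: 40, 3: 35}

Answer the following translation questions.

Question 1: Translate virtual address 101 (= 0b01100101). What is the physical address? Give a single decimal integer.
vaddr = 101 = 0b01100101
Split: l1_idx=1, l2_idx=2, offset=5
L1[1] = 1
L2[1][2] = 3
paddr = 3 * 16 + 5 = 53

Answer: 53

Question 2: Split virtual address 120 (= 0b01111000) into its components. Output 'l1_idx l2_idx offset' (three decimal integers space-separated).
vaddr = 120 = 0b01111000
  top 2 bits -> l1_idx = 1
  next 2 bits -> l2_idx = 3
  bottom 4 bits -> offset = 8

Answer: 1 3 8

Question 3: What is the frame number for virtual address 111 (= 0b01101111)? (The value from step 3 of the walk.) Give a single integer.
vaddr = 111: l1_idx=1, l2_idx=2
L1[1] = 1; L2[1][2] = 3

Answer: 3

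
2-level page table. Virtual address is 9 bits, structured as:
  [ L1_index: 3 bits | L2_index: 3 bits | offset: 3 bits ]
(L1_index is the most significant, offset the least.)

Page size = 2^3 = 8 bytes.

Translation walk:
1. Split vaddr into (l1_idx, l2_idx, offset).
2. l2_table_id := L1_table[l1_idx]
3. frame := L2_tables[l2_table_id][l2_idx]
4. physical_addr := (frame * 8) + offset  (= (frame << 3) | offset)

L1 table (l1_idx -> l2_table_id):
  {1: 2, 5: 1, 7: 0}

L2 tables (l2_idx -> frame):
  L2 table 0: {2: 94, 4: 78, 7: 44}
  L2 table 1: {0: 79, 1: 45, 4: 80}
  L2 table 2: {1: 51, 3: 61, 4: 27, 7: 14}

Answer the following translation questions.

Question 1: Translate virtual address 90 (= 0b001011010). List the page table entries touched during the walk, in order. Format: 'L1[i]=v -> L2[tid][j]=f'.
Answer: L1[1]=2 -> L2[2][3]=61

Derivation:
vaddr = 90 = 0b001011010
Split: l1_idx=1, l2_idx=3, offset=2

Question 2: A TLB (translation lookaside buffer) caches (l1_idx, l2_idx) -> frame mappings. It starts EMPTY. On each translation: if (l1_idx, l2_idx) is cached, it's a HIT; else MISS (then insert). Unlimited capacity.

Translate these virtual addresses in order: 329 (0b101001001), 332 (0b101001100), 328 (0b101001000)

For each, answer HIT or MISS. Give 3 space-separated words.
vaddr=329: (5,1) not in TLB -> MISS, insert
vaddr=332: (5,1) in TLB -> HIT
vaddr=328: (5,1) in TLB -> HIT

Answer: MISS HIT HIT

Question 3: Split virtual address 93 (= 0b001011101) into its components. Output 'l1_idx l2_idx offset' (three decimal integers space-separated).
vaddr = 93 = 0b001011101
  top 3 bits -> l1_idx = 1
  next 3 bits -> l2_idx = 3
  bottom 3 bits -> offset = 5

Answer: 1 3 5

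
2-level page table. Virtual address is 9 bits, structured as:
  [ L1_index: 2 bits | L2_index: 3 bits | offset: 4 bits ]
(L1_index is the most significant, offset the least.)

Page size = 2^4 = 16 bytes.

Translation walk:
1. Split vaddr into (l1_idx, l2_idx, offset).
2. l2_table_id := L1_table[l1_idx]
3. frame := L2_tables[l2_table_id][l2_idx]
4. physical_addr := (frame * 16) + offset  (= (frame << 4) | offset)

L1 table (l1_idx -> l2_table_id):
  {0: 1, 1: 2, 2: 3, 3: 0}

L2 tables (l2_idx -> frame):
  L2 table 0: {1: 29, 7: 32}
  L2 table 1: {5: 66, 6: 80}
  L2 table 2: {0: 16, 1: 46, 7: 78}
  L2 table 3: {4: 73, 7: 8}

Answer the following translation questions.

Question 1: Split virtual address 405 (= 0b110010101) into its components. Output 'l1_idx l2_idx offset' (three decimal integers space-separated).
vaddr = 405 = 0b110010101
  top 2 bits -> l1_idx = 3
  next 3 bits -> l2_idx = 1
  bottom 4 bits -> offset = 5

Answer: 3 1 5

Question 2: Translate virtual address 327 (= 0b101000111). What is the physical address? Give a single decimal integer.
Answer: 1175

Derivation:
vaddr = 327 = 0b101000111
Split: l1_idx=2, l2_idx=4, offset=7
L1[2] = 3
L2[3][4] = 73
paddr = 73 * 16 + 7 = 1175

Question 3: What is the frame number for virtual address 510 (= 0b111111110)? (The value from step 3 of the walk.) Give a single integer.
Answer: 32

Derivation:
vaddr = 510: l1_idx=3, l2_idx=7
L1[3] = 0; L2[0][7] = 32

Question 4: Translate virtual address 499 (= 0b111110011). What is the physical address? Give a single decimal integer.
vaddr = 499 = 0b111110011
Split: l1_idx=3, l2_idx=7, offset=3
L1[3] = 0
L2[0][7] = 32
paddr = 32 * 16 + 3 = 515

Answer: 515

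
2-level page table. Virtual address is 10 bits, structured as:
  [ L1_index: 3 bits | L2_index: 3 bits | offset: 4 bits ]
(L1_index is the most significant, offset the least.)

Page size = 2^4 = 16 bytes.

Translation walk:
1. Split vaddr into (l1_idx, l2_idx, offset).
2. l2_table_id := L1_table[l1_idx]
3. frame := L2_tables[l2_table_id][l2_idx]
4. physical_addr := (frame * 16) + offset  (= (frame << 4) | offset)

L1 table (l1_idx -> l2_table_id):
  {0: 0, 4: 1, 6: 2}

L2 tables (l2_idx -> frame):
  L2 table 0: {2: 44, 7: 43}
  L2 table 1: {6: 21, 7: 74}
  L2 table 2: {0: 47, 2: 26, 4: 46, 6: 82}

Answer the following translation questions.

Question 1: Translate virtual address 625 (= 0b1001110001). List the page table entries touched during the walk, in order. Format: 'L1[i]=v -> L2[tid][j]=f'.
Answer: L1[4]=1 -> L2[1][7]=74

Derivation:
vaddr = 625 = 0b1001110001
Split: l1_idx=4, l2_idx=7, offset=1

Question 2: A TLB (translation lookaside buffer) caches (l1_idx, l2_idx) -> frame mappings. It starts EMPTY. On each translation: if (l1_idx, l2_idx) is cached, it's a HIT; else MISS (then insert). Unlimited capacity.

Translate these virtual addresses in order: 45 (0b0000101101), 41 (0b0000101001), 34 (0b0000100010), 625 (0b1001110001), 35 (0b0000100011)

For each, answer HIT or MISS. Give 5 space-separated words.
Answer: MISS HIT HIT MISS HIT

Derivation:
vaddr=45: (0,2) not in TLB -> MISS, insert
vaddr=41: (0,2) in TLB -> HIT
vaddr=34: (0,2) in TLB -> HIT
vaddr=625: (4,7) not in TLB -> MISS, insert
vaddr=35: (0,2) in TLB -> HIT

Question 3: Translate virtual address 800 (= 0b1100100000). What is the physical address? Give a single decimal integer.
vaddr = 800 = 0b1100100000
Split: l1_idx=6, l2_idx=2, offset=0
L1[6] = 2
L2[2][2] = 26
paddr = 26 * 16 + 0 = 416

Answer: 416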